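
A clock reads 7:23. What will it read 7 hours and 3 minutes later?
Starting time: 7:23
Adding 3 minutes to 23 minutes: 23 + 3 = 26 minutes
Adding 7 hours: 7 + 7 = 14 - 12 = 2
Final time: 2:26

Final answer: 2:26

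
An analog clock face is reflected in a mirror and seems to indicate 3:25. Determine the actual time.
Reflection across the vertical (12-6) axis maps a hand at angle A degrees to (360 - A) degrees, which sends a reading of T minutes past 12:00 to (720 - T) minutes past 12:00.
Mirror reads 3:25 = 205 minutes past 12:00.
Actual time: (720 - 205) mod 720 = 515 minutes = 8:35.

Final answer: 8:35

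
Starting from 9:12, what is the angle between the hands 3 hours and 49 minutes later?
First find the time 3 hours and 49 minutes after 9:12.
Total minutes: 9 x 60 + 12 + 3 x 60 + 49 = 781.
781 mod 720 = 61 minutes = 1:01.
Now compute the angle at 1:01:
Hour hand: 1 x 30 + 1 x 0.5 = 30.5 degrees
Minute hand: 1 x 6 = 6 degrees
Difference: |30.5 - 6| = 24.5 degrees
The angle is 24.5 degrees

Final answer: 24.5 degrees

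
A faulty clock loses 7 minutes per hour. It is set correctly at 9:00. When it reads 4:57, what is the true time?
For every 60 true minutes, the faulty clock advances 53 minutes, so 1 faulty-clock minute corresponds to 60/53 true minutes.
From 9:00 to 4:57 on the faulty dial is 477 minutes.
True elapsed: 477 x 60/53 = 540 minutes = 9 hours.
True time: 9:00 + 9 hours = 6:00.

Final answer: 6:00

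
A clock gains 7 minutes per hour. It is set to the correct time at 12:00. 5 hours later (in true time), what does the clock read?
For every 60 true minutes, the faulty clock advances 60 + 7 = 67 minutes.
True elapsed: 5 hours = 300 minutes.
Faulty clock advances: 300 x 67/60 = 335 minutes (drift: 35 minutes ahead).
Shown time: 12:00 + 335 minutes = 5:35.

Final answer: 5:35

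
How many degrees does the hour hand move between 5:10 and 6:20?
The hour hand moves 0.5 degrees per minute.
Time elapsed: 6:20 - 5:10 = 70 minutes
Angular displacement: 70 x 0.5 = 35 degrees

Final answer: 35 degrees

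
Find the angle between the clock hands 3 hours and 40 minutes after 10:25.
First find the time 3 hours and 40 minutes after 10:25.
Total minutes: 10 x 60 + 25 + 3 x 60 + 40 = 845.
845 mod 720 = 125 minutes = 2:05.
Now compute the angle at 2:05:
Hour hand: 2 x 30 + 5 x 0.5 = 62.5 degrees
Minute hand: 5 x 6 = 30 degrees
Difference: |62.5 - 30| = 32.5 degrees
The angle is 32.5 degrees

Final answer: 32.5 degrees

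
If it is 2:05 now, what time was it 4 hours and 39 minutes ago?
Starting time: 2:05 = 125 total minutes past 12:00
Subtracting: 4 hours and 39 minutes = 279 minutes
125 - 279 = -154 (negative, add 12 hours = 720) = 566 minutes
= 9 hours and 26 minutes past 12:00 = 9:26

Final answer: 9:26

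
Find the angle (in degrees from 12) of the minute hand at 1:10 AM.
The minute hand moves 6 degrees per minute.
At 1:10: 10 x 6 = 60 degrees

Final answer: 60 degrees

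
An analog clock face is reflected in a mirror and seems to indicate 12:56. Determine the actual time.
Reflection across the vertical (12-6) axis maps a hand at angle A degrees to (360 - A) degrees, which sends a reading of T minutes past 12:00 to (720 - T) minutes past 12:00.
Mirror reads 12:56 = 56 minutes past 12:00.
Actual time: (720 - 56) mod 720 = 664 minutes = 11:04.

Final answer: 11:04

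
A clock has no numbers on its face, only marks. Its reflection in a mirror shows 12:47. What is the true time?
Reflection across the vertical (12-6) axis maps a hand at angle A degrees to (360 - A) degrees, which sends a reading of T minutes past 12:00 to (720 - T) minutes past 12:00.
Mirror reads 12:47 = 47 minutes past 12:00.
Actual time: (720 - 47) mod 720 = 673 minutes = 11:13.

Final answer: 11:13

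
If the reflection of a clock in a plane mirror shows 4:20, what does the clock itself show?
Reflection across the vertical (12-6) axis maps a hand at angle A degrees to (360 - A) degrees, which sends a reading of T minutes past 12:00 to (720 - T) minutes past 12:00.
Mirror reads 4:20 = 260 minutes past 12:00.
Actual time: (720 - 260) mod 720 = 460 minutes = 7:40.

Final answer: 7:40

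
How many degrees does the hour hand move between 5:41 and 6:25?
The hour hand moves 0.5 degrees per minute.
Time elapsed: 6:25 - 5:41 = 44 minutes
Angular displacement: 44 x 0.5 = 22 degrees

Final answer: 22 degrees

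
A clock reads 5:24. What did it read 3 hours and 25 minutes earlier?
Starting time: 5:24 = 324 total minutes past 12:00
Subtracting: 3 hours and 25 minutes = 205 minutes
324 - 205 = 119 minutes
= 1 hour and 59 minutes past 12:00 = 1:59

Final answer: 1:59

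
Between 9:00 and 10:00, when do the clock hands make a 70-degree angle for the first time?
At t minutes past 9:00, the hour hand is at 30 x 9 + 0.5t degrees and the minute hand is at 6t degrees.
The smaller angle between them is 70 degrees when |30H - 5.5t| = 70 or |30H - 5.5t| = 290.
With H = 9, solve 30 x 9 - 5.5t = +/- target for each target:
  t = (30 x 9 - 70) / 5.5 = 36.36
  t = (30 x 9 + 70) / 5.5 = 61.82 (outside (0, 60))
  t = (30 x 9 - 290) / 5.5 = -3.64 (outside (0, 60))
  t = (30 x 9 + 290) / 5.5 = 101.82 (outside (0, 60))
Valid solutions in (0, 60): {36.36} minutes.
The first occurrence is t = 36.36 minutes.
The hands form a 70-degree angle at 36.36 minutes past 9:00.

Final answer: 36.36 minutes past 9:00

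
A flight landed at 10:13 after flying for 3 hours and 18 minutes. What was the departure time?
Starting time: 10:13 = 613 total minutes past 12:00
Subtracting: 3 hours and 18 minutes = 198 minutes
613 - 198 = 415 minutes
= 6 hours and 55 minutes past 12:00 = 6:55

Final answer: 6:55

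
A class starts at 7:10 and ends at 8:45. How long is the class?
From 7:10 to 8:45:
(8 x 60 + 45) - (7 x 60 + 10) = 525 - 430 = 95 minutes
= 1 hour and 35 minutes

Final answer: 1 hour and 35 minutes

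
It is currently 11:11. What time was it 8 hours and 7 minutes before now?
Starting time: 11:11 = 671 total minutes past 12:00
Subtracting: 8 hours and 7 minutes = 487 minutes
671 - 487 = 184 minutes
= 3 hours and 4 minutes past 12:00 = 3:04

Final answer: 3:04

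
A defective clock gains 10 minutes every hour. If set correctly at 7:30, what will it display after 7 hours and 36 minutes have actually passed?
For every 60 true minutes, the faulty clock advances 60 + 10 = 70 minutes.
True elapsed: 7 hours and 36 minutes = 456 minutes.
Faulty clock advances: 456 x 70/60 = 532 minutes (drift: 76 minutes ahead).
Shown time: 7:30 + 532 minutes = 4:22.

Final answer: 4:22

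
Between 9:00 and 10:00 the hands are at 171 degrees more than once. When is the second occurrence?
At t minutes past 9:00, the hour hand is at 30 x 9 + 0.5t degrees and the minute hand is at 6t degrees.
The smaller angle between them is 171 degrees when |30H - 5.5t| = 171 or |30H - 5.5t| = 189.
With H = 9, solve 30 x 9 - 5.5t = +/- target for each target:
  t = (30 x 9 - 171) / 5.5 = 18
  t = (30 x 9 + 171) / 5.5 = 80.18 (outside (0, 60))
  t = (30 x 9 - 189) / 5.5 = 14.73
  t = (30 x 9 + 189) / 5.5 = 83.45 (outside (0, 60))
Valid solutions in (0, 60): {14.73, 18} minutes.
The second occurrence is t = 18 minutes.
The hands form a 171-degree angle at 18 minutes past 9:00.

Final answer: 18 minutes past 9:00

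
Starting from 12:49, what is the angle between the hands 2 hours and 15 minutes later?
First find the time 2 hours and 15 minutes after 12:49.
Total minutes: 12 x 60 + 49 + 2 x 60 + 15 = 904.
904 mod 720 = 184 minutes = 3:04.
Now compute the angle at 3:04:
Hour hand: 3 x 30 + 4 x 0.5 = 92 degrees
Minute hand: 4 x 6 = 24 degrees
Difference: |92 - 24| = 68 degrees
The angle is 68 degrees

Final answer: 68 degrees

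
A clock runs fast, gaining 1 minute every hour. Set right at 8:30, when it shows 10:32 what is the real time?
For every 60 true minutes, the faulty clock advances 61 minutes, so 1 faulty-clock minute corresponds to 60/61 true minutes.
From 8:30 to 10:32 on the faulty dial is 122 minutes.
True elapsed: 122 x 60/61 = 120 minutes = 2 hours.
True time: 8:30 + 2 hours = 10:30.

Final answer: 10:30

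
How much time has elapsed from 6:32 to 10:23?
From 6:32 to 10:23:
(10 x 60 + 23) - (6 x 60 + 32) = 623 - 392 = 231 minutes
= 3 hours and 51 minutes

Final answer: 3 hours and 51 minutes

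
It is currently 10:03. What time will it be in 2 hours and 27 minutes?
Starting time: 10:03
Adding 27 minutes to 3 minutes: 3 + 27 = 30 minutes
Adding 2 hours: 10 + 2 = 12
Final time: 12:30

Final answer: 12:30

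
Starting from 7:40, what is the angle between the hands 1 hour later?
First find the time 1 hour after 7:40.
Total minutes: 7 x 60 + 40 + 1 x 60 + 0 = 520.
520 mod 720 = 520 minutes = 8:40.
Now compute the angle at 8:40:
Hour hand: 8 x 30 + 40 x 0.5 = 260 degrees
Minute hand: 40 x 6 = 240 degrees
Difference: |260 - 240| = 20 degrees
The angle is 20 degrees

Final answer: 20 degrees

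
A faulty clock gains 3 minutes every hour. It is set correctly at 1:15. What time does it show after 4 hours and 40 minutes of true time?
For every 60 true minutes, the faulty clock advances 60 + 3 = 63 minutes.
True elapsed: 4 hours and 40 minutes = 280 minutes.
Faulty clock advances: 280 x 63/60 = 294 minutes (drift: 14 minutes ahead).
Shown time: 1:15 + 294 minutes = 6:09.

Final answer: 6:09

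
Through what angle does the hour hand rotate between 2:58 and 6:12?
The hour hand moves 0.5 degrees per minute.
Time elapsed: 6:12 - 2:58 = 194 minutes
Angular displacement: 194 x 0.5 = 97 degrees

Final answer: 97 degrees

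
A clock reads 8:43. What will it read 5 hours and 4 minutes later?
Starting time: 8:43
Adding 4 minutes to 43 minutes: 43 + 4 = 47 minutes
Adding 5 hours: 8 + 5 = 13 - 12 = 1
Final time: 1:47

Final answer: 1:47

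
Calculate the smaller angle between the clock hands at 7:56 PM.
Hour hand position: 7 x 30 + 56 x 0.5 = 238 degrees
Minute hand position: 56 x 6 = 336 degrees
Difference: |238 - 336| = 98 degrees
The angle between the hands is 98 degrees

Final answer: 98 degrees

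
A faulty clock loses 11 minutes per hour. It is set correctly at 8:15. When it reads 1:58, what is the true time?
For every 60 true minutes, the faulty clock advances 49 minutes, so 1 faulty-clock minute corresponds to 60/49 true minutes.
From 8:15 to 1:58 on the faulty dial is 343 minutes.
True elapsed: 343 x 60/49 = 420 minutes = 7 hours.
True time: 8:15 + 7 hours = 3:15.

Final answer: 3:15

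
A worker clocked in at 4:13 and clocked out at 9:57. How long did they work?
From 4:13 to 9:57:
(9 x 60 + 57) - (4 x 60 + 13) = 597 - 253 = 344 minutes
= 5 hours and 44 minutes

Final answer: 5 hours and 44 minutes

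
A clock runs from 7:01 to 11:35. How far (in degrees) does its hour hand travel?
The hour hand moves 0.5 degrees per minute.
Time elapsed: 11:35 - 7:01 = 274 minutes
Angular displacement: 274 x 0.5 = 137 degrees

Final answer: 137 degrees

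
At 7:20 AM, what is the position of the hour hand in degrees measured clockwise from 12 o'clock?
The hour hand moves 30 degrees per hour and 0.5 degrees per minute.
At 7:20: (7) x 30 + 20 x 0.5 = 210 + 10 = 220 degrees

Final answer: 220 degrees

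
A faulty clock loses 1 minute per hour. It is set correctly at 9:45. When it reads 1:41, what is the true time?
For every 60 true minutes, the faulty clock advances 59 minutes, so 1 faulty-clock minute corresponds to 60/59 true minutes.
From 9:45 to 1:41 on the faulty dial is 236 minutes.
True elapsed: 236 x 60/59 = 240 minutes = 4 hours.
True time: 9:45 + 4 hours = 1:45.

Final answer: 1:45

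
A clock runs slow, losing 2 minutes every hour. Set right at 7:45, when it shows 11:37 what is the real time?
For every 60 true minutes, the faulty clock advances 58 minutes, so 1 faulty-clock minute corresponds to 60/58 true minutes.
From 7:45 to 11:37 on the faulty dial is 232 minutes.
True elapsed: 232 x 60/58 = 240 minutes = 4 hours.
True time: 7:45 + 4 hours = 11:45.

Final answer: 11:45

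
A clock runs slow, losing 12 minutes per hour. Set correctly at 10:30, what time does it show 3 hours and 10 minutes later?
For every 60 true minutes, the faulty clock advances 60 - 12 = 48 minutes.
True elapsed: 3 hours and 10 minutes = 190 minutes.
Faulty clock advances: 190 x 48/60 = 152 minutes (drift: 38 minutes behind).
Shown time: 10:30 + 152 minutes = 1:02.

Final answer: 1:02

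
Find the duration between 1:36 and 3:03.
From 1:36 to 3:03:
(3 x 60 + 3) - (1 x 60 + 36) = 183 - 96 = 87 minutes
= 1 hour and 27 minutes

Final answer: 1 hour and 27 minutes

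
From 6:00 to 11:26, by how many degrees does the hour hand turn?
The hour hand moves 0.5 degrees per minute.
Time elapsed: 11:26 - 6:00 = 326 minutes
Angular displacement: 326 x 0.5 = 163 degrees

Final answer: 163 degrees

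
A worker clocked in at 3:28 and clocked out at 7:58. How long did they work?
From 3:28 to 7:58:
(7 x 60 + 58) - (3 x 60 + 28) = 478 - 208 = 270 minutes
= 4 hours and 30 minutes

Final answer: 4 hours and 30 minutes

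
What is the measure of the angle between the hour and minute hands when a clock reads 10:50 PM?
Hour hand position: 10 x 30 + 50 x 0.5 = 325 degrees
Minute hand position: 50 x 6 = 300 degrees
Difference: |325 - 300| = 25 degrees
The angle between the hands is 25 degrees

Final answer: 25 degrees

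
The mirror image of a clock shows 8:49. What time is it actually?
Reflection across the vertical (12-6) axis maps a hand at angle A degrees to (360 - A) degrees, which sends a reading of T minutes past 12:00 to (720 - T) minutes past 12:00.
Mirror reads 8:49 = 529 minutes past 12:00.
Actual time: (720 - 529) mod 720 = 191 minutes = 3:11.

Final answer: 3:11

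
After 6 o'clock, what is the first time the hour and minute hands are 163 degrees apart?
At t minutes past 6:00, the hour hand is at 30 x 6 + 0.5t degrees and the minute hand is at 6t degrees.
The smaller angle between them is 163 degrees when |30H - 5.5t| = 163 or |30H - 5.5t| = 197.
With H = 6, solve 30 x 6 - 5.5t = +/- target for each target:
  t = (30 x 6 - 163) / 5.5 = 3.09
  t = (30 x 6 + 163) / 5.5 = 62.36 (outside (0, 60))
  t = (30 x 6 - 197) / 5.5 = -3.09 (outside (0, 60))
  t = (30 x 6 + 197) / 5.5 = 68.55 (outside (0, 60))
Valid solutions in (0, 60): {3.09} minutes.
The first occurrence is t = 3.09 minutes.
The hands form a 163-degree angle at 3.09 minutes past 6:00.

Final answer: 3.09 minutes past 6:00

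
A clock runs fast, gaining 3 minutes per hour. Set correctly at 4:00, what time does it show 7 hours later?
For every 60 true minutes, the faulty clock advances 60 + 3 = 63 minutes.
True elapsed: 7 hours = 420 minutes.
Faulty clock advances: 420 x 63/60 = 441 minutes (drift: 21 minutes ahead).
Shown time: 4:00 + 441 minutes = 11:21.

Final answer: 11:21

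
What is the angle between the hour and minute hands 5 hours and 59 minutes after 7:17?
First find the time 5 hours and 59 minutes after 7:17.
Total minutes: 7 x 60 + 17 + 5 x 60 + 59 = 796.
796 mod 720 = 76 minutes = 1:16.
Now compute the angle at 1:16:
Hour hand: 1 x 30 + 16 x 0.5 = 38 degrees
Minute hand: 16 x 6 = 96 degrees
Difference: |38 - 96| = 58 degrees
The angle is 58 degrees

Final answer: 58 degrees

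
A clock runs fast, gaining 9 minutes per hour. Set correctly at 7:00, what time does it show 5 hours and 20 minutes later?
For every 60 true minutes, the faulty clock advances 60 + 9 = 69 minutes.
True elapsed: 5 hours and 20 minutes = 320 minutes.
Faulty clock advances: 320 x 69/60 = 368 minutes (drift: 48 minutes ahead).
Shown time: 7:00 + 368 minutes = 1:08.

Final answer: 1:08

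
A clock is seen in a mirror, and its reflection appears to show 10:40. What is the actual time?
Reflection across the vertical (12-6) axis maps a hand at angle A degrees to (360 - A) degrees, which sends a reading of T minutes past 12:00 to (720 - T) minutes past 12:00.
Mirror reads 10:40 = 640 minutes past 12:00.
Actual time: (720 - 640) mod 720 = 80 minutes = 1:20.

Final answer: 1:20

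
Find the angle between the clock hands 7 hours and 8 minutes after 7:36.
First find the time 7 hours and 8 minutes after 7:36.
Total minutes: 7 x 60 + 36 + 7 x 60 + 8 = 884.
884 mod 720 = 164 minutes = 2:44.
Now compute the angle at 2:44:
Hour hand: 2 x 30 + 44 x 0.5 = 82 degrees
Minute hand: 44 x 6 = 264 degrees
Difference: |82 - 264| = 182 degrees
Smaller angle: 360 - 182 = 178 degrees

Final answer: 178 degrees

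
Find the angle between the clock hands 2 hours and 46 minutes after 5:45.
First find the time 2 hours and 46 minutes after 5:45.
Total minutes: 5 x 60 + 45 + 2 x 60 + 46 = 511.
511 mod 720 = 511 minutes = 8:31.
Now compute the angle at 8:31:
Hour hand: 8 x 30 + 31 x 0.5 = 255.5 degrees
Minute hand: 31 x 6 = 186 degrees
Difference: |255.5 - 186| = 69.5 degrees
The angle is 69.5 degrees

Final answer: 69.5 degrees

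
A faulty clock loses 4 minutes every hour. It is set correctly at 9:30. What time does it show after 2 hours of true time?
For every 60 true minutes, the faulty clock advances 60 - 4 = 56 minutes.
True elapsed: 2 hours = 120 minutes.
Faulty clock advances: 120 x 56/60 = 112 minutes (drift: 8 minutes behind).
Shown time: 9:30 + 112 minutes = 11:22.

Final answer: 11:22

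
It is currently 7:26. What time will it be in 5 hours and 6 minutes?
Starting time: 7:26
Adding 6 minutes to 26 minutes: 26 + 6 = 32 minutes
Adding 5 hours: 7 + 5 = 12
Final time: 12:32

Final answer: 12:32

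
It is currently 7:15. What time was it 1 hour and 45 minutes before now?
Starting time: 7:15 = 435 total minutes past 12:00
Subtracting: 1 hour and 45 minutes = 105 minutes
435 - 105 = 330 minutes
= 5 hours and 30 minutes past 12:00 = 5:30

Final answer: 5:30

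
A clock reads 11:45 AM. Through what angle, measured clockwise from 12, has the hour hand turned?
The hour hand moves 30 degrees per hour and 0.5 degrees per minute.
At 11:45: (11) x 30 + 45 x 0.5 = 330 + 22.5 = 352.5 degrees

Final answer: 352.5 degrees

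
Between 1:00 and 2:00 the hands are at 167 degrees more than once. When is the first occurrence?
At t minutes past 1:00, the hour hand is at 30 x 1 + 0.5t degrees and the minute hand is at 6t degrees.
The smaller angle between them is 167 degrees when |30H - 5.5t| = 167 or |30H - 5.5t| = 193.
With H = 1, solve 30 x 1 - 5.5t = +/- target for each target:
  t = (30 x 1 - 167) / 5.5 = -24.91 (outside (0, 60))
  t = (30 x 1 + 167) / 5.5 = 35.82
  t = (30 x 1 - 193) / 5.5 = -29.64 (outside (0, 60))
  t = (30 x 1 + 193) / 5.5 = 40.55
Valid solutions in (0, 60): {35.82, 40.55} minutes.
The first occurrence is t = 35.82 minutes.
The hands form a 167-degree angle at 35.82 minutes past 1:00.

Final answer: 35.82 minutes past 1:00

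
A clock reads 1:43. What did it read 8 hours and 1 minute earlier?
Starting time: 1:43 = 103 total minutes past 12:00
Subtracting: 8 hours and 1 minute = 481 minutes
103 - 481 = -378 (negative, add 12 hours = 720) = 342 minutes
= 5 hours and 42 minutes past 12:00 = 5:42

Final answer: 5:42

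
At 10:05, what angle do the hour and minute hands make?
Hour hand position: 10 x 30 + 5 x 0.5 = 302.5 degrees
Minute hand position: 5 x 6 = 30 degrees
Difference: |302.5 - 30| = 272.5 degrees
Since 272.5 > 180, the smaller angle is 360 - 272.5 = 87.5 degrees

Final answer: 87.5 degrees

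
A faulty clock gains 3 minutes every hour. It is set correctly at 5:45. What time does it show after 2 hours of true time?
For every 60 true minutes, the faulty clock advances 60 + 3 = 63 minutes.
True elapsed: 2 hours = 120 minutes.
Faulty clock advances: 120 x 63/60 = 126 minutes (drift: 6 minutes ahead).
Shown time: 5:45 + 126 minutes = 7:51.

Final answer: 7:51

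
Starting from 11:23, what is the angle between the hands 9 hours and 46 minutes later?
First find the time 9 hours and 46 minutes after 11:23.
Total minutes: 11 x 60 + 23 + 9 x 60 + 46 = 1269.
1269 mod 720 = 549 minutes = 9:09.
Now compute the angle at 9:09:
Hour hand: 9 x 30 + 9 x 0.5 = 274.5 degrees
Minute hand: 9 x 6 = 54 degrees
Difference: |274.5 - 54| = 220.5 degrees
Smaller angle: 360 - 220.5 = 139.5 degrees

Final answer: 139.5 degrees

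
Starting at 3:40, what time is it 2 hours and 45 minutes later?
Starting time: 3:40
Adding 45 minutes to 40 minutes: 40 + 45 = 85 minutes = 1 hour and 25 minutes
Adding 2 hours: 3 + 2 + 1 (carry) = 6
Final time: 6:25

Final answer: 6:25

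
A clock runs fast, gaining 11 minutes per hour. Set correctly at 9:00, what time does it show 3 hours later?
For every 60 true minutes, the faulty clock advances 60 + 11 = 71 minutes.
True elapsed: 3 hours = 180 minutes.
Faulty clock advances: 180 x 71/60 = 213 minutes (drift: 33 minutes ahead).
Shown time: 9:00 + 213 minutes = 12:33.

Final answer: 12:33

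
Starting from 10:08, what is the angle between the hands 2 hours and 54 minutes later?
First find the time 2 hours and 54 minutes after 10:08.
Total minutes: 10 x 60 + 8 + 2 x 60 + 54 = 782.
782 mod 720 = 62 minutes = 1:02.
Now compute the angle at 1:02:
Hour hand: 1 x 30 + 2 x 0.5 = 31 degrees
Minute hand: 2 x 6 = 12 degrees
Difference: |31 - 12| = 19 degrees
The angle is 19 degrees

Final answer: 19 degrees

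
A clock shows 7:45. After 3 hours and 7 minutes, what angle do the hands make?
First find the time 3 hours and 7 minutes after 7:45.
Total minutes: 7 x 60 + 45 + 3 x 60 + 7 = 652.
652 mod 720 = 652 minutes = 10:52.
Now compute the angle at 10:52:
Hour hand: 10 x 30 + 52 x 0.5 = 326 degrees
Minute hand: 52 x 6 = 312 degrees
Difference: |326 - 312| = 14 degrees
The angle is 14 degrees

Final answer: 14 degrees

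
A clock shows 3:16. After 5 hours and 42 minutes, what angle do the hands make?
First find the time 5 hours and 42 minutes after 3:16.
Total minutes: 3 x 60 + 16 + 5 x 60 + 42 = 538.
538 mod 720 = 538 minutes = 8:58.
Now compute the angle at 8:58:
Hour hand: 8 x 30 + 58 x 0.5 = 269 degrees
Minute hand: 58 x 6 = 348 degrees
Difference: |269 - 348| = 79 degrees
The angle is 79 degrees

Final answer: 79 degrees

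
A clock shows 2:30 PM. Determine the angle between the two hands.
Hour hand position: 2 x 30 + 30 x 0.5 = 75 degrees
Minute hand position: 30 x 6 = 180 degrees
Difference: |75 - 180| = 105 degrees
The angle between the hands is 105 degrees

Final answer: 105 degrees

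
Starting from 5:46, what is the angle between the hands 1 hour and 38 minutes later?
First find the time 1 hour and 38 minutes after 5:46.
Total minutes: 5 x 60 + 46 + 1 x 60 + 38 = 444.
444 mod 720 = 444 minutes = 7:24.
Now compute the angle at 7:24:
Hour hand: 7 x 30 + 24 x 0.5 = 222 degrees
Minute hand: 24 x 6 = 144 degrees
Difference: |222 - 144| = 78 degrees
The angle is 78 degrees

Final answer: 78 degrees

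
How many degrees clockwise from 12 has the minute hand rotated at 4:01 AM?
The minute hand moves 6 degrees per minute.
At 4:01: 1 x 6 = 6 degrees

Final answer: 6 degrees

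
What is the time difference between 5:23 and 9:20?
From 5:23 to 9:20:
(9 x 60 + 20) - (5 x 60 + 23) = 560 - 323 = 237 minutes
= 3 hours and 57 minutes

Final answer: 3 hours and 57 minutes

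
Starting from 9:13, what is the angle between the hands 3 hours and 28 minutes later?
First find the time 3 hours and 28 minutes after 9:13.
Total minutes: 9 x 60 + 13 + 3 x 60 + 28 = 761.
761 mod 720 = 41 minutes = 12:41.
Now compute the angle at 12:41:
Hour hand: 0 x 30 + 41 x 0.5 = 20.5 degrees
Minute hand: 41 x 6 = 246 degrees
Difference: |20.5 - 246| = 225.5 degrees
Smaller angle: 360 - 225.5 = 134.5 degrees

Final answer: 134.5 degrees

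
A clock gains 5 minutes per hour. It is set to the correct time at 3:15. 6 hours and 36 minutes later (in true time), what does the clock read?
For every 60 true minutes, the faulty clock advances 60 + 5 = 65 minutes.
True elapsed: 6 hours and 36 minutes = 396 minutes.
Faulty clock advances: 396 x 65/60 = 429 minutes (drift: 33 minutes ahead).
Shown time: 3:15 + 429 minutes = 10:24.

Final answer: 10:24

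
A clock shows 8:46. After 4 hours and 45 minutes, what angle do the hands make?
First find the time 4 hours and 45 minutes after 8:46.
Total minutes: 8 x 60 + 46 + 4 x 60 + 45 = 811.
811 mod 720 = 91 minutes = 1:31.
Now compute the angle at 1:31:
Hour hand: 1 x 30 + 31 x 0.5 = 45.5 degrees
Minute hand: 31 x 6 = 186 degrees
Difference: |45.5 - 186| = 140.5 degrees
The angle is 140.5 degrees

Final answer: 140.5 degrees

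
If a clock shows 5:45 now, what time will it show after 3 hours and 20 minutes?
Starting time: 5:45
Adding 20 minutes to 45 minutes: 45 + 20 = 65 minutes = 1 hour and 5 minutes
Adding 3 hours: 5 + 3 + 1 (carry) = 9
Final time: 9:05

Final answer: 9:05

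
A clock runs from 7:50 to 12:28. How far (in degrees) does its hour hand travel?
The hour hand moves 0.5 degrees per minute.
Time elapsed: 12:28 - 7:50 = 278 minutes
Angular displacement: 278 x 0.5 = 139 degrees

Final answer: 139 degrees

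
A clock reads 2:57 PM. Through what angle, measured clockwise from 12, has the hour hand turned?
The hour hand moves 30 degrees per hour and 0.5 degrees per minute.
At 2:57: (2) x 30 + 57 x 0.5 = 60 + 28.5 = 88.5 degrees

Final answer: 88.5 degrees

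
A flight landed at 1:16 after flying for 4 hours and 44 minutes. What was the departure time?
Starting time: 1:16 = 76 total minutes past 12:00
Subtracting: 4 hours and 44 minutes = 284 minutes
76 - 284 = -208 (negative, add 12 hours = 720) = 512 minutes
= 8 hours and 32 minutes past 12:00 = 8:32

Final answer: 8:32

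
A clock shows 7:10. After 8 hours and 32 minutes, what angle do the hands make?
First find the time 8 hours and 32 minutes after 7:10.
Total minutes: 7 x 60 + 10 + 8 x 60 + 32 = 942.
942 mod 720 = 222 minutes = 3:42.
Now compute the angle at 3:42:
Hour hand: 3 x 30 + 42 x 0.5 = 111 degrees
Minute hand: 42 x 6 = 252 degrees
Difference: |111 - 252| = 141 degrees
The angle is 141 degrees

Final answer: 141 degrees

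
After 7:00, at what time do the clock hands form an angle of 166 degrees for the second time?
At t minutes past 7:00, the hour hand is at 30 x 7 + 0.5t degrees and the minute hand is at 6t degrees.
The smaller angle between them is 166 degrees when |30H - 5.5t| = 166 or |30H - 5.5t| = 194.
With H = 7, solve 30 x 7 - 5.5t = +/- target for each target:
  t = (30 x 7 - 166) / 5.5 = 8
  t = (30 x 7 + 166) / 5.5 = 68.36 (outside (0, 60))
  t = (30 x 7 - 194) / 5.5 = 2.91
  t = (30 x 7 + 194) / 5.5 = 73.45 (outside (0, 60))
Valid solutions in (0, 60): {2.91, 8} minutes.
The second occurrence is t = 8 minutes.
The hands form a 166-degree angle at 8 minutes past 7:00.

Final answer: 8 minutes past 7:00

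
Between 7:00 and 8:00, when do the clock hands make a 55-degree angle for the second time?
At t minutes past 7:00, the hour hand is at 30 x 7 + 0.5t degrees and the minute hand is at 6t degrees.
The smaller angle between them is 55 degrees when |30H - 5.5t| = 55 or |30H - 5.5t| = 305.
With H = 7, solve 30 x 7 - 5.5t = +/- target for each target:
  t = (30 x 7 - 55) / 5.5 = 28.18
  t = (30 x 7 + 55) / 5.5 = 48.18
  t = (30 x 7 - 305) / 5.5 = -17.27 (outside (0, 60))
  t = (30 x 7 + 305) / 5.5 = 93.64 (outside (0, 60))
Valid solutions in (0, 60): {28.18, 48.18} minutes.
The second occurrence is t = 48.18 minutes.
The hands form a 55-degree angle at 48.18 minutes past 7:00.

Final answer: 48.18 minutes past 7:00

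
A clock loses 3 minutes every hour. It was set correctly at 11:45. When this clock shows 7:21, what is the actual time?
For every 60 true minutes, the faulty clock advances 57 minutes, so 1 faulty-clock minute corresponds to 60/57 true minutes.
From 11:45 to 7:21 on the faulty dial is 456 minutes.
True elapsed: 456 x 60/57 = 480 minutes = 8 hours.
True time: 11:45 + 8 hours = 7:45.

Final answer: 7:45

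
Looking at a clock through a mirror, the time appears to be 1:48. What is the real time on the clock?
Reflection across the vertical (12-6) axis maps a hand at angle A degrees to (360 - A) degrees, which sends a reading of T minutes past 12:00 to (720 - T) minutes past 12:00.
Mirror reads 1:48 = 108 minutes past 12:00.
Actual time: (720 - 108) mod 720 = 612 minutes = 10:12.

Final answer: 10:12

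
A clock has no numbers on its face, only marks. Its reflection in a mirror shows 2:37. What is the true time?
Reflection across the vertical (12-6) axis maps a hand at angle A degrees to (360 - A) degrees, which sends a reading of T minutes past 12:00 to (720 - T) minutes past 12:00.
Mirror reads 2:37 = 157 minutes past 12:00.
Actual time: (720 - 157) mod 720 = 563 minutes = 9:23.

Final answer: 9:23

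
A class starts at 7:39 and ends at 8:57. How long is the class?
From 7:39 to 8:57:
(8 x 60 + 57) - (7 x 60 + 39) = 537 - 459 = 78 minutes
= 1 hour and 18 minutes

Final answer: 1 hour and 18 minutes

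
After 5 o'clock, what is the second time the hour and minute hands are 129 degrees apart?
At t minutes past 5:00, the hour hand is at 30 x 5 + 0.5t degrees and the minute hand is at 6t degrees.
The smaller angle between them is 129 degrees when |30H - 5.5t| = 129 or |30H - 5.5t| = 231.
With H = 5, solve 30 x 5 - 5.5t = +/- target for each target:
  t = (30 x 5 - 129) / 5.5 = 3.82
  t = (30 x 5 + 129) / 5.5 = 50.73
  t = (30 x 5 - 231) / 5.5 = -14.73 (outside (0, 60))
  t = (30 x 5 + 231) / 5.5 = 69.27 (outside (0, 60))
Valid solutions in (0, 60): {3.82, 50.73} minutes.
The second occurrence is t = 50.73 minutes.
The hands form a 129-degree angle at 50.73 minutes past 5:00.

Final answer: 50.73 minutes past 5:00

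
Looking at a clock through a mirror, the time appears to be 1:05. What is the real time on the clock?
Reflection across the vertical (12-6) axis maps a hand at angle A degrees to (360 - A) degrees, which sends a reading of T minutes past 12:00 to (720 - T) minutes past 12:00.
Mirror reads 1:05 = 65 minutes past 12:00.
Actual time: (720 - 65) mod 720 = 655 minutes = 10:55.

Final answer: 10:55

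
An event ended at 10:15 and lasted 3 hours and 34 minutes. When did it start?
Starting time: 10:15 = 615 total minutes past 12:00
Subtracting: 3 hours and 34 minutes = 214 minutes
615 - 214 = 401 minutes
= 6 hours and 41 minutes past 12:00 = 6:41

Final answer: 6:41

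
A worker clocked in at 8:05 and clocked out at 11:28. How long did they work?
From 8:05 to 11:28:
(11 x 60 + 28) - (8 x 60 + 5) = 688 - 485 = 203 minutes
= 3 hours and 23 minutes

Final answer: 3 hours and 23 minutes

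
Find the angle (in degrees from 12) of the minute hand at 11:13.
The minute hand moves 6 degrees per minute.
At 11:13: 13 x 6 = 78 degrees

Final answer: 78 degrees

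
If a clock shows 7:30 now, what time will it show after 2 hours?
Starting time: 7:30
Adding 0 minutes to 30 minutes: 30 + 0 = 30 minutes
Adding 2 hours: 7 + 2 = 9
Final time: 9:30

Final answer: 9:30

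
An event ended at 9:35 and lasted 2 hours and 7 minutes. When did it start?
Starting time: 9:35 = 575 total minutes past 12:00
Subtracting: 2 hours and 7 minutes = 127 minutes
575 - 127 = 448 minutes
= 7 hours and 28 minutes past 12:00 = 7:28

Final answer: 7:28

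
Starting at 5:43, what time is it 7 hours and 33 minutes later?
Starting time: 5:43
Adding 33 minutes to 43 minutes: 43 + 33 = 76 minutes = 1 hour and 16 minutes
Adding 7 hours: 5 + 7 + 1 (carry) = 13 - 12 = 1
Final time: 1:16

Final answer: 1:16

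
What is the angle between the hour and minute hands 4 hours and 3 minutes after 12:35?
First find the time 4 hours and 3 minutes after 12:35.
Total minutes: 12 x 60 + 35 + 4 x 60 + 3 = 998.
998 mod 720 = 278 minutes = 4:38.
Now compute the angle at 4:38:
Hour hand: 4 x 30 + 38 x 0.5 = 139 degrees
Minute hand: 38 x 6 = 228 degrees
Difference: |139 - 228| = 89 degrees
The angle is 89 degrees

Final answer: 89 degrees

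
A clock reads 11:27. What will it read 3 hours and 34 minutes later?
Starting time: 11:27
Adding 34 minutes to 27 minutes: 27 + 34 = 61 minutes = 1 hour and 1 minute
Adding 3 hours: 11 + 3 + 1 (carry) = 15 - 12 = 3
Final time: 3:01

Final answer: 3:01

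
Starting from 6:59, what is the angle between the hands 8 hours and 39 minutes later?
First find the time 8 hours and 39 minutes after 6:59.
Total minutes: 6 x 60 + 59 + 8 x 60 + 39 = 938.
938 mod 720 = 218 minutes = 3:38.
Now compute the angle at 3:38:
Hour hand: 3 x 30 + 38 x 0.5 = 109 degrees
Minute hand: 38 x 6 = 228 degrees
Difference: |109 - 228| = 119 degrees
The angle is 119 degrees

Final answer: 119 degrees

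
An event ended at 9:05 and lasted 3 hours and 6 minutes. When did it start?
Starting time: 9:05 = 545 total minutes past 12:00
Subtracting: 3 hours and 6 minutes = 186 minutes
545 - 186 = 359 minutes
= 5 hours and 59 minutes past 12:00 = 5:59

Final answer: 5:59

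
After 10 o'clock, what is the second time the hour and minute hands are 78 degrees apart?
At t minutes past 10:00, the hour hand is at 30 x 10 + 0.5t degrees and the minute hand is at 6t degrees.
The smaller angle between them is 78 degrees when |30H - 5.5t| = 78 or |30H - 5.5t| = 282.
With H = 10, solve 30 x 10 - 5.5t = +/- target for each target:
  t = (30 x 10 - 78) / 5.5 = 40.36
  t = (30 x 10 + 78) / 5.5 = 68.73 (outside (0, 60))
  t = (30 x 10 - 282) / 5.5 = 3.27
  t = (30 x 10 + 282) / 5.5 = 105.82 (outside (0, 60))
Valid solutions in (0, 60): {3.27, 40.36} minutes.
The second occurrence is t = 40.36 minutes.
The hands form a 78-degree angle at 40.36 minutes past 10:00.

Final answer: 40.36 minutes past 10:00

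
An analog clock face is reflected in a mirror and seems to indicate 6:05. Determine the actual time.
Reflection across the vertical (12-6) axis maps a hand at angle A degrees to (360 - A) degrees, which sends a reading of T minutes past 12:00 to (720 - T) minutes past 12:00.
Mirror reads 6:05 = 365 minutes past 12:00.
Actual time: (720 - 365) mod 720 = 355 minutes = 5:55.

Final answer: 5:55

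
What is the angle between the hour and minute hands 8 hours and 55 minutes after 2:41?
First find the time 8 hours and 55 minutes after 2:41.
Total minutes: 2 x 60 + 41 + 8 x 60 + 55 = 696.
696 mod 720 = 696 minutes = 11:36.
Now compute the angle at 11:36:
Hour hand: 11 x 30 + 36 x 0.5 = 348 degrees
Minute hand: 36 x 6 = 216 degrees
Difference: |348 - 216| = 132 degrees
The angle is 132 degrees

Final answer: 132 degrees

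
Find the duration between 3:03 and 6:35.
From 3:03 to 6:35:
(6 x 60 + 35) - (3 x 60 + 3) = 395 - 183 = 212 minutes
= 3 hours and 32 minutes

Final answer: 3 hours and 32 minutes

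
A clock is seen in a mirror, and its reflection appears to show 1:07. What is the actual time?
Reflection across the vertical (12-6) axis maps a hand at angle A degrees to (360 - A) degrees, which sends a reading of T minutes past 12:00 to (720 - T) minutes past 12:00.
Mirror reads 1:07 = 67 minutes past 12:00.
Actual time: (720 - 67) mod 720 = 653 minutes = 10:53.

Final answer: 10:53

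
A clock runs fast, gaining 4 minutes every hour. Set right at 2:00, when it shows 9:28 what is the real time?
For every 60 true minutes, the faulty clock advances 64 minutes, so 1 faulty-clock minute corresponds to 60/64 true minutes.
From 2:00 to 9:28 on the faulty dial is 448 minutes.
True elapsed: 448 x 60/64 = 420 minutes = 7 hours.
True time: 2:00 + 7 hours = 9:00.

Final answer: 9:00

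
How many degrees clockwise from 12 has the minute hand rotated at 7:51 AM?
The minute hand moves 6 degrees per minute.
At 7:51: 51 x 6 = 306 degrees

Final answer: 306 degrees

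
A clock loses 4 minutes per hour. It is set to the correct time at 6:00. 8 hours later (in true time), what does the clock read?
For every 60 true minutes, the faulty clock advances 60 - 4 = 56 minutes.
True elapsed: 8 hours = 480 minutes.
Faulty clock advances: 480 x 56/60 = 448 minutes (drift: 32 minutes behind).
Shown time: 6:00 + 448 minutes = 1:28.

Final answer: 1:28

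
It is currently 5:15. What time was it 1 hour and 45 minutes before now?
Starting time: 5:15 = 315 total minutes past 12:00
Subtracting: 1 hour and 45 minutes = 105 minutes
315 - 105 = 210 minutes
= 3 hours and 30 minutes past 12:00 = 3:30

Final answer: 3:30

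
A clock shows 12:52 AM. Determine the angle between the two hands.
Hour hand position: 0 x 30 + 52 x 0.5 = 26 degrees
Minute hand position: 52 x 6 = 312 degrees
Difference: |26 - 312| = 286 degrees
Since 286 > 180, the smaller angle is 360 - 286 = 74 degrees

Final answer: 74 degrees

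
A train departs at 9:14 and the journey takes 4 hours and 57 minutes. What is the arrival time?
Starting time: 9:14
Adding 57 minutes to 14 minutes: 14 + 57 = 71 minutes = 1 hour and 11 minutes
Adding 4 hours: 9 + 4 + 1 (carry) = 14 - 12 = 2
Final time: 2:11

Final answer: 2:11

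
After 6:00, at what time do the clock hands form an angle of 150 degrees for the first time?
At t minutes past 6:00, the hour hand is at 30 x 6 + 0.5t degrees and the minute hand is at 6t degrees.
The smaller angle between them is 150 degrees when |30H - 5.5t| = 150 or |30H - 5.5t| = 210.
With H = 6, solve 30 x 6 - 5.5t = +/- target for each target:
  t = (30 x 6 - 150) / 5.5 = 5.45
  t = (30 x 6 + 150) / 5.5 = 60 (outside (0, 60))
  t = (30 x 6 - 210) / 5.5 = -5.45 (outside (0, 60))
  t = (30 x 6 + 210) / 5.5 = 70.91 (outside (0, 60))
Valid solutions in (0, 60): {5.45} minutes.
The first occurrence is t = 5.45 minutes.
The hands form a 150-degree angle at 5.45 minutes past 6:00.

Final answer: 5.45 minutes past 6:00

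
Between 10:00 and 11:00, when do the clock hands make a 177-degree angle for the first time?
At t minutes past 10:00, the hour hand is at 30 x 10 + 0.5t degrees and the minute hand is at 6t degrees.
The smaller angle between them is 177 degrees when |30H - 5.5t| = 177 or |30H - 5.5t| = 183.
With H = 10, solve 30 x 10 - 5.5t = +/- target for each target:
  t = (30 x 10 - 177) / 5.5 = 22.36
  t = (30 x 10 + 177) / 5.5 = 86.73 (outside (0, 60))
  t = (30 x 10 - 183) / 5.5 = 21.27
  t = (30 x 10 + 183) / 5.5 = 87.82 (outside (0, 60))
Valid solutions in (0, 60): {21.27, 22.36} minutes.
The first occurrence is t = 21.27 minutes.
The hands form a 177-degree angle at 21.27 minutes past 10:00.

Final answer: 21.27 minutes past 10:00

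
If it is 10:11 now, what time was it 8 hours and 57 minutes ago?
Starting time: 10:11 = 611 total minutes past 12:00
Subtracting: 8 hours and 57 minutes = 537 minutes
611 - 537 = 74 minutes
= 1 hour and 14 minutes past 12:00 = 1:14

Final answer: 1:14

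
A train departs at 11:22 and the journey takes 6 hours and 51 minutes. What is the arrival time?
Starting time: 11:22
Adding 51 minutes to 22 minutes: 22 + 51 = 73 minutes = 1 hour and 13 minutes
Adding 6 hours: 11 + 6 + 1 (carry) = 18 - 12 = 6
Final time: 6:13

Final answer: 6:13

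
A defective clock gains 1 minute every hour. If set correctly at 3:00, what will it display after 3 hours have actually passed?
For every 60 true minutes, the faulty clock advances 60 + 1 = 61 minutes.
True elapsed: 3 hours = 180 minutes.
Faulty clock advances: 180 x 61/60 = 183 minutes (drift: 3 minutes ahead).
Shown time: 3:00 + 183 minutes = 6:03.

Final answer: 6:03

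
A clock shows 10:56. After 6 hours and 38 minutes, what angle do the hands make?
First find the time 6 hours and 38 minutes after 10:56.
Total minutes: 10 x 60 + 56 + 6 x 60 + 38 = 1054.
1054 mod 720 = 334 minutes = 5:34.
Now compute the angle at 5:34:
Hour hand: 5 x 30 + 34 x 0.5 = 167 degrees
Minute hand: 34 x 6 = 204 degrees
Difference: |167 - 204| = 37 degrees
The angle is 37 degrees

Final answer: 37 degrees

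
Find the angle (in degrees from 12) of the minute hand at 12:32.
The minute hand moves 6 degrees per minute.
At 12:32: 32 x 6 = 192 degrees

Final answer: 192 degrees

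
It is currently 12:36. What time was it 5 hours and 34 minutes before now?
Starting time: 12:36 = 36 total minutes past 12:00
Subtracting: 5 hours and 34 minutes = 334 minutes
36 - 334 = -298 (negative, add 12 hours = 720) = 422 minutes
= 7 hours and 2 minutes past 12:00 = 7:02

Final answer: 7:02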